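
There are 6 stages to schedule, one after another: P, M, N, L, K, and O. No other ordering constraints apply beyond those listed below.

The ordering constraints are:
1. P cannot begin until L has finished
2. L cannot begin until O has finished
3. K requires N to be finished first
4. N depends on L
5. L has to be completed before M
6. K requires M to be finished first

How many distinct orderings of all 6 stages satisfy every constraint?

8

O is the only stage with nothing required before it, so every ordering starts there.
Counting all ways to extend the partial order to a total order gives 8.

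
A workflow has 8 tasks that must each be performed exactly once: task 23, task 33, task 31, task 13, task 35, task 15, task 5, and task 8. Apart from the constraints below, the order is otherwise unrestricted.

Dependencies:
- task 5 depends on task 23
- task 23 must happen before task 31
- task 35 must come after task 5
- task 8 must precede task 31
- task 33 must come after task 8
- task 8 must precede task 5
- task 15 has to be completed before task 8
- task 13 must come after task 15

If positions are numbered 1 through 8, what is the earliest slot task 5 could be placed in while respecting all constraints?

Every task that must precede task 5 has to come before it. Tracing all chains that end at task 5, those tasks are: task 23, task 15, task 8 — 3 in total.
With 3 mandatory predecessors, the earliest task 5 can sit is position 3+1 = 4, and placing just those 3 first achieves it.

4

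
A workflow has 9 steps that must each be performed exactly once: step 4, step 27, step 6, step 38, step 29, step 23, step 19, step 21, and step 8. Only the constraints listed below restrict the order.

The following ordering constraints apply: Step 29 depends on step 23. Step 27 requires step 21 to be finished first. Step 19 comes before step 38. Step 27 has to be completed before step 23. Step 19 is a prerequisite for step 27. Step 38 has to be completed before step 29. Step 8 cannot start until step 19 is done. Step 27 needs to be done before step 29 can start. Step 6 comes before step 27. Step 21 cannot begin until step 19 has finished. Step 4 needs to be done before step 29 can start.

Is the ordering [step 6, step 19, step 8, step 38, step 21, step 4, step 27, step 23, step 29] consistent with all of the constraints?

Going through the constraints one by one, each required predecessor appears earlier in the sequence than its dependent — e.g. step 6 (position 1) is before step 27 (position 7), as required.

Yes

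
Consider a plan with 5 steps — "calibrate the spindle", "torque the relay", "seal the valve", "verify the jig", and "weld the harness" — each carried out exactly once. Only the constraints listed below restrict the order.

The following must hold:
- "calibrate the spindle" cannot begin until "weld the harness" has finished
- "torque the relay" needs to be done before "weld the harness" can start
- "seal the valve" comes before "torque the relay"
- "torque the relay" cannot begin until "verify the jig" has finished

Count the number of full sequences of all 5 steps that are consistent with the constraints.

The steps with no prerequisites are "seal the valve", "verify the jig"; any of them can be placed first.
Enumerating by repeatedly choosing an available step (one whose prerequisites are all placed) gives 2 distinct complete orderings.

2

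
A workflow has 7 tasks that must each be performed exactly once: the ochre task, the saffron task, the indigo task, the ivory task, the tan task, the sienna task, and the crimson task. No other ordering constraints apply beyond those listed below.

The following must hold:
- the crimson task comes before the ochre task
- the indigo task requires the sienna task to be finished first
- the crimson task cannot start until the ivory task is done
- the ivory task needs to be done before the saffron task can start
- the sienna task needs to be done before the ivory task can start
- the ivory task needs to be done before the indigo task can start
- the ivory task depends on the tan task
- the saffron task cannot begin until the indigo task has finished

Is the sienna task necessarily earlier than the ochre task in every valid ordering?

Tracing the constraints gives a chain: the sienna task → the ivory task → the crimson task → the ochre task.
That forces the sienna task before the ochre task in every valid schedule.

Yes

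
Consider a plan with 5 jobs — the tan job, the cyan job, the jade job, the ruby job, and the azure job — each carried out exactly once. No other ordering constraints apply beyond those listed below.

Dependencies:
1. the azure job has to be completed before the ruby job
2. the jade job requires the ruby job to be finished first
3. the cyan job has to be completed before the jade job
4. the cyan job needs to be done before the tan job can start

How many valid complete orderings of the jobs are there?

9

The jobs with no prerequisites are the cyan job, the azure job; any of them can be placed first.
Counting all ways to extend the partial order to a total order gives 9.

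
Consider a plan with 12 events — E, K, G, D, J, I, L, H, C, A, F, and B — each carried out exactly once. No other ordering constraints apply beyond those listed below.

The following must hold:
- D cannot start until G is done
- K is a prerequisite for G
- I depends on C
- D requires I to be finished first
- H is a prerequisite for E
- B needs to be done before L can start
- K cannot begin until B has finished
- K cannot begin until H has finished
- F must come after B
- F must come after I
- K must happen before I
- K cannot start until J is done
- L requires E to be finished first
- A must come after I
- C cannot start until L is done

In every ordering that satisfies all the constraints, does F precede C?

There is a chain C → I → F, which puts C before F.
So F does not have to come before C — it cannot.

No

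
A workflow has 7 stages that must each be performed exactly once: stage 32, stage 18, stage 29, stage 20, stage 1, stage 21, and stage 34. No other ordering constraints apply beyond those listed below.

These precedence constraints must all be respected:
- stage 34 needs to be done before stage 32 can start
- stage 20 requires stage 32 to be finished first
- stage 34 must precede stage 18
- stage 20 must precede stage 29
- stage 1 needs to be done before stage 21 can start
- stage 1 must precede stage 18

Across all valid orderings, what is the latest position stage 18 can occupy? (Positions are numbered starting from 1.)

Nothing depends on stage 18, so it can be the final stage, position 7.

7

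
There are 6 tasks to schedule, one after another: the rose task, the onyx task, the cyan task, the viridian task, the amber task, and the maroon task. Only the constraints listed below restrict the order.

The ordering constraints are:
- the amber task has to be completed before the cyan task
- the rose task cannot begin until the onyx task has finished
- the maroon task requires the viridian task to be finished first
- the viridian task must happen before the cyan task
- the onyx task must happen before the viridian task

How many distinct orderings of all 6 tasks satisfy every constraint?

The tasks with no prerequisites are the onyx task, the amber task; any of them can be placed first.
Counting all ways to extend the partial order to a total order gives 33.

33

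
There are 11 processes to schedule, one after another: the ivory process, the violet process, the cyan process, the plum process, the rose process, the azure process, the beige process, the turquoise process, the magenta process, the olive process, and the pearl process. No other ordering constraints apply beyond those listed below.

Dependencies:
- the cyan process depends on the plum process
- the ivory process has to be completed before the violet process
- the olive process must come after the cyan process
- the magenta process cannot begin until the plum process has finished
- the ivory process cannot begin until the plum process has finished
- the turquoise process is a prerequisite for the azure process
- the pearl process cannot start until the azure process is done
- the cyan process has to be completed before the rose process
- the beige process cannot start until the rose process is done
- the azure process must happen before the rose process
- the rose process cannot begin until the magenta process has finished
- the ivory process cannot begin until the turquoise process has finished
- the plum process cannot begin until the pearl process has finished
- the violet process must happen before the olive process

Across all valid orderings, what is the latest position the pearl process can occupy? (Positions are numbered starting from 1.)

Following every chain forward from the pearl process, the processes that must come later are the ivory process, the violet process, the cyan process, the plum process, the rose process, the beige process, the magenta process, the olive process — 8 of them.
With 8 mandatory successors out of 11 processes total, the latest slot for the pearl process is 11−8 = 3, and it's reachable by doing all non-successors before the pearl process.

3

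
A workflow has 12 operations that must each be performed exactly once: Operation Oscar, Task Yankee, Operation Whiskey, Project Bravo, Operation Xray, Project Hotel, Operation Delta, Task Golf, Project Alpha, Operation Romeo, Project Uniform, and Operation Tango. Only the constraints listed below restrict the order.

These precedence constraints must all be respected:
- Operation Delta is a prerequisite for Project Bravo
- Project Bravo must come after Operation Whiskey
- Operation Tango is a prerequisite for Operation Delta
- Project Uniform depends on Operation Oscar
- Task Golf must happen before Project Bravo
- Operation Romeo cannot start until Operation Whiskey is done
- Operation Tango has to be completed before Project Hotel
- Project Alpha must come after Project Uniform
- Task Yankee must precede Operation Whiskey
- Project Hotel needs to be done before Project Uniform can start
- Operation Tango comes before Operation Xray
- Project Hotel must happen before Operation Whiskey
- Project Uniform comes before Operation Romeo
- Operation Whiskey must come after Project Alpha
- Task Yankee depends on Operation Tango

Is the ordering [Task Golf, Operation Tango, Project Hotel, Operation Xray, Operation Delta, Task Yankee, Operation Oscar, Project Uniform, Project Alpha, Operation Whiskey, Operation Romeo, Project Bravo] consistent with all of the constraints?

Yes

Checking each listed constraint against this order: for instance, Task Golf is in position 1 and Project Bravo in position 12, so that constraint holds — and the remaining constraints check out the same way.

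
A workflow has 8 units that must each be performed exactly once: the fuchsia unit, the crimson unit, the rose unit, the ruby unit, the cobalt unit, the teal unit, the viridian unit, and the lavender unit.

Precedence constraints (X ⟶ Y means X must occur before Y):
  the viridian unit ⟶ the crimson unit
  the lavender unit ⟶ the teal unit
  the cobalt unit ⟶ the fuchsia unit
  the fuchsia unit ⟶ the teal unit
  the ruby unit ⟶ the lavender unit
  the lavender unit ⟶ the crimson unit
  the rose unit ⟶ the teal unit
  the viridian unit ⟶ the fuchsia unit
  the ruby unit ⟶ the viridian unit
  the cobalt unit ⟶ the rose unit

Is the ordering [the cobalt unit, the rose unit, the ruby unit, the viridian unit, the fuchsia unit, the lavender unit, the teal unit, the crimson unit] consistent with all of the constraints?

Going through the constraints one by one, each required predecessor appears earlier in the sequence than its dependent — e.g. the rose unit (position 2) is before the teal unit (position 7), as required.

Yes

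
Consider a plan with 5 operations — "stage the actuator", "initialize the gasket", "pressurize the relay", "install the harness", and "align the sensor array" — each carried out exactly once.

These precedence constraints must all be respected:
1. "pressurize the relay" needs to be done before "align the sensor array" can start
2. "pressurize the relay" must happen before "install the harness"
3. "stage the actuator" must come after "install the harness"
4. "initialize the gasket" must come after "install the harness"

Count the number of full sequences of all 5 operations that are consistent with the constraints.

"pressurize the relay" is the only operation with nothing required before it, so every ordering starts there.
Enumerating by repeatedly choosing an available operation (one whose prerequisites are all placed) gives 8 distinct complete orderings.

8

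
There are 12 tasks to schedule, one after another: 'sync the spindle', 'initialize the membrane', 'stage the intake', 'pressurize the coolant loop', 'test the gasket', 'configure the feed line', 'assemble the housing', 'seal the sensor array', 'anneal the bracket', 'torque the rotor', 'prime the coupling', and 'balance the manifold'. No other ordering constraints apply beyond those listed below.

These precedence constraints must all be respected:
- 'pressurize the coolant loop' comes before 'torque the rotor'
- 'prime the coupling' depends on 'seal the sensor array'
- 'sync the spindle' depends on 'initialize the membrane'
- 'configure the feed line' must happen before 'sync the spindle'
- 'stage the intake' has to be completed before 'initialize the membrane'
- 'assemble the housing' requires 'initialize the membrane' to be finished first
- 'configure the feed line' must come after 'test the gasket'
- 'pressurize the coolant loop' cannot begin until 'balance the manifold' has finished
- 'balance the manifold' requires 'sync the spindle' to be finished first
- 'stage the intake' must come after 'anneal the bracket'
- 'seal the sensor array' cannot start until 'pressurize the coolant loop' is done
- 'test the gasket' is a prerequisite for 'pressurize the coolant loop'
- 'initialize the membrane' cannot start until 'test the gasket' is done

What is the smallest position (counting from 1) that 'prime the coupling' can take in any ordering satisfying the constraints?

The tasks that are forced before 'prime the coupling', directly or transitively, are 'sync the spindle', 'initialize the membrane', 'stage the intake', 'pressurize the coolant loop', 'test the gasket', 'configure the feed line', 'seal the sensor array', 'anneal the bracket', 'balance the manifold'. That's 9 tasks.
With 9 mandatory predecessors, the earliest 'prime the coupling' can sit is position 9+1 = 10, and placing just those 9 first achieves it.

10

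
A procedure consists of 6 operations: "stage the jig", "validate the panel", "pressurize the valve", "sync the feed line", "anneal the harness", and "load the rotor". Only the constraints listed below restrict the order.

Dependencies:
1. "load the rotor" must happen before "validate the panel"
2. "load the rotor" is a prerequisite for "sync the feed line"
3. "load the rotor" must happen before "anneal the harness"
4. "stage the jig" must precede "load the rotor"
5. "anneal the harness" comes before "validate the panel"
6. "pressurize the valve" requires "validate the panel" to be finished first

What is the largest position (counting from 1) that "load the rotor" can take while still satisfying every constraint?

2

Following every chain forward from "load the rotor", the operations that must come later are "validate the panel", "pressurize the valve", "sync the feed line", "anneal the harness" — 4 of them.
With 4 mandatory successors out of 6 operations total, the latest slot for "load the rotor" is 6−4 = 2, and it's reachable by doing all non-successors before "load the rotor".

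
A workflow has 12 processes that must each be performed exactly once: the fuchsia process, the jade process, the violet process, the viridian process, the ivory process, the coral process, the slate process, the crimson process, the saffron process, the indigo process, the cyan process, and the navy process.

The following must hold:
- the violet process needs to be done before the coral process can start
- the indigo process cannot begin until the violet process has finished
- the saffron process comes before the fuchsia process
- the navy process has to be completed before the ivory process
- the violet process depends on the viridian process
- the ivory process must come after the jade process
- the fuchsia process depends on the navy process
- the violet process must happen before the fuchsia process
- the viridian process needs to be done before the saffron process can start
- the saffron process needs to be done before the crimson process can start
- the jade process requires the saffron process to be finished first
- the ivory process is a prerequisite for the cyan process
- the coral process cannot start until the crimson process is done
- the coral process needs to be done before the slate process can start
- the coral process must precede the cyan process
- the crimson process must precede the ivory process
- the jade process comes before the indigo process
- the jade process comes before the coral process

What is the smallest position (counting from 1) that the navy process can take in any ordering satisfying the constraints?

1

No constraint forces any other process before the navy process, so it can be placed first.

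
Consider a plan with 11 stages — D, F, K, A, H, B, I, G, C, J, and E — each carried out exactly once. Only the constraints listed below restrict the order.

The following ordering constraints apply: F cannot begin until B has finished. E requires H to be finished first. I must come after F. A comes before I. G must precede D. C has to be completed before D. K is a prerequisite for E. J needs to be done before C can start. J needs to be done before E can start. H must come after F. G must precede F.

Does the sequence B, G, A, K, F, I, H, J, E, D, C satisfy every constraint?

Here C comes after D.
That contradicts the constraint that C must precede D.

No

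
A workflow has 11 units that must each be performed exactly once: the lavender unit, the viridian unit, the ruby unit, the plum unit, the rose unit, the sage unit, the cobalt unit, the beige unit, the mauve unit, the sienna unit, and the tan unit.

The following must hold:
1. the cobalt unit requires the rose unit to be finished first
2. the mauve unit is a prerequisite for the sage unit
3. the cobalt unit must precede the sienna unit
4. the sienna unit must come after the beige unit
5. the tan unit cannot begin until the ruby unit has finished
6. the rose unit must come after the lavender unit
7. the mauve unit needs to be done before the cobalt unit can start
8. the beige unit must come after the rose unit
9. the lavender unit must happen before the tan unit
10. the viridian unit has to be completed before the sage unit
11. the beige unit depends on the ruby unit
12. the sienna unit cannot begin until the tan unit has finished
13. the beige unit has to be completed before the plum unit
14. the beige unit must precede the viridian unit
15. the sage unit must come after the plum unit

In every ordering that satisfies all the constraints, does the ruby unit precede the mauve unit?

No chain of constraints connects the ruby unit to the mauve unit in either direction.
There exist valid orderings with the mauve unit before the ruby unit, so the ruby unit is not required to come first.

No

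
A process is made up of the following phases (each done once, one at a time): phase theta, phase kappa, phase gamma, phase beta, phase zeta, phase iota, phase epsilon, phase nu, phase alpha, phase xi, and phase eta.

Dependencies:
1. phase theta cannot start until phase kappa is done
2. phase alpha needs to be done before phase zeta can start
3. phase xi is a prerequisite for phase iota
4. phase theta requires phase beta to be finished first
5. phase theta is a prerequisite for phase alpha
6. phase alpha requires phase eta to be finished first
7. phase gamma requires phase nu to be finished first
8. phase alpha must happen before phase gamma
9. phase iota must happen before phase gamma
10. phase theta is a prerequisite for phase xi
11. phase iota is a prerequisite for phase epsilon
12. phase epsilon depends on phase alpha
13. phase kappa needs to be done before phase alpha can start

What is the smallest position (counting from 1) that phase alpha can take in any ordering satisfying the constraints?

5

Every phase that must precede phase alpha has to come before it. Tracing all chains that end at phase alpha, those phases are: phase theta, phase kappa, phase beta, phase eta — 4 in total.
So at minimum 4 phases come before phase alpha, putting phase alpha no earlier than position 5. That position is achievable by scheduling exactly those predecessors first.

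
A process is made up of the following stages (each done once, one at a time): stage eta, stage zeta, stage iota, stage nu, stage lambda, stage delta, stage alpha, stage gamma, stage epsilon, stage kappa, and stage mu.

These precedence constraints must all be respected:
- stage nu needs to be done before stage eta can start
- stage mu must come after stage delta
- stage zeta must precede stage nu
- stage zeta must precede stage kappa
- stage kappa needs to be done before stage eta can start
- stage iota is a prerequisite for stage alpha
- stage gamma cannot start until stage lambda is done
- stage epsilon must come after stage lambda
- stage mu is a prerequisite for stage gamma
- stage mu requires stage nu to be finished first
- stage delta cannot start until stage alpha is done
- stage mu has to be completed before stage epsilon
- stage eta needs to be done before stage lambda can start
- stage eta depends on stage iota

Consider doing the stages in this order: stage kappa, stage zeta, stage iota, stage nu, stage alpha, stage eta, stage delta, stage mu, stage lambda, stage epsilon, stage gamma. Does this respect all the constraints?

No

Here stage zeta comes after stage kappa.
But one of the constraints requires stage zeta before stage kappa, so this ordering violates it.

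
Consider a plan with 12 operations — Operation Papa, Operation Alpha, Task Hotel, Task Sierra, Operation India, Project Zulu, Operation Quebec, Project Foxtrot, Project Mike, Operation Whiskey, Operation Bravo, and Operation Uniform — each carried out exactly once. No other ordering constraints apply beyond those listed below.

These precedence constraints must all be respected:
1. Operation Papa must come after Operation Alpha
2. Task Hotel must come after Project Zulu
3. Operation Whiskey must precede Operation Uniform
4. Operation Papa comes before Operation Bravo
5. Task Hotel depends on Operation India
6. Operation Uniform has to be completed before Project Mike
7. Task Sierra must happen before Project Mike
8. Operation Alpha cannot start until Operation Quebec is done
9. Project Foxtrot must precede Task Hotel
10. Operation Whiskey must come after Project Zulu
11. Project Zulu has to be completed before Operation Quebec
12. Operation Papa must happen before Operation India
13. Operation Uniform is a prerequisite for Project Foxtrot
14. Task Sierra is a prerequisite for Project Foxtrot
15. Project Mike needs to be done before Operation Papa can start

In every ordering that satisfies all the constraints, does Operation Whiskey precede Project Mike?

Chaining the stated constraints: Operation Whiskey → Operation Uniform → Project Mike.
So Operation Whiskey must precede Project Mike in any valid ordering.

Yes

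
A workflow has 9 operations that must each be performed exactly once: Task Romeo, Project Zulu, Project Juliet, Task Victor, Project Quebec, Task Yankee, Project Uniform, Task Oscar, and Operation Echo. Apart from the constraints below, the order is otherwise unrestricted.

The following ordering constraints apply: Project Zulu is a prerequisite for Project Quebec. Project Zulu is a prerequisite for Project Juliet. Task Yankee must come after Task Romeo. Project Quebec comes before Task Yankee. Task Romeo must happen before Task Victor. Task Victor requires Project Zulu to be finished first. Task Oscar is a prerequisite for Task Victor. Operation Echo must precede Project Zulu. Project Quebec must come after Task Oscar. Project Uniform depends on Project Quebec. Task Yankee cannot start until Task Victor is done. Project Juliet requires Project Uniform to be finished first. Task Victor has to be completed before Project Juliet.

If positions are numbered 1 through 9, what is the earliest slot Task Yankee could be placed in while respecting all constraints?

7

The operations that are forced before Task Yankee, directly or transitively, are Task Romeo, Project Zulu, Task Victor, Project Quebec, Task Oscar, Operation Echo. That's 6 operations.
So at minimum 6 operations come before Task Yankee, putting Task Yankee no earlier than position 7. That position is achievable by scheduling exactly those predecessors first.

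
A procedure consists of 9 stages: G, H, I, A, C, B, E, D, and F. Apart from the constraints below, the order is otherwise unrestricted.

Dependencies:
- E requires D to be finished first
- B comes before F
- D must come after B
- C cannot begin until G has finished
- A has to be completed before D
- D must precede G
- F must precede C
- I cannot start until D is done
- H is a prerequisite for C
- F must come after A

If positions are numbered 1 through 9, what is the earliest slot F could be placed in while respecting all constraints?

3

The stages that are forced before F, directly or transitively, are A, B. That's 2 stages.
With 2 mandatory predecessors, the earliest F can sit is position 2+1 = 3, and placing just those 2 first achieves it.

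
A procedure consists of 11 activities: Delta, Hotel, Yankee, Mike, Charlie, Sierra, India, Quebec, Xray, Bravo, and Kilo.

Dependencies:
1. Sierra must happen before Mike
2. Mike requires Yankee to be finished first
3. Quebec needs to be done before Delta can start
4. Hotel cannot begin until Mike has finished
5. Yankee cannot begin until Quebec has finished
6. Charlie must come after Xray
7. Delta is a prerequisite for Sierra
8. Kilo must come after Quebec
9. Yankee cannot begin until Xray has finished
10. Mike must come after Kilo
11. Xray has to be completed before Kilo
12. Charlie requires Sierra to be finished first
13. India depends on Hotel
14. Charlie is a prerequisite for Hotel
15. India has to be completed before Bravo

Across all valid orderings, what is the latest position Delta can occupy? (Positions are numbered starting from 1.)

The activities that are forced after Delta, directly or by a chain of constraints, are Hotel, Mike, Charlie, Sierra, India, Bravo. That's 6 activities.
So at least 6 activities follow Delta, putting Delta no later than position 5. That position is achievable by scheduling everything else first.

5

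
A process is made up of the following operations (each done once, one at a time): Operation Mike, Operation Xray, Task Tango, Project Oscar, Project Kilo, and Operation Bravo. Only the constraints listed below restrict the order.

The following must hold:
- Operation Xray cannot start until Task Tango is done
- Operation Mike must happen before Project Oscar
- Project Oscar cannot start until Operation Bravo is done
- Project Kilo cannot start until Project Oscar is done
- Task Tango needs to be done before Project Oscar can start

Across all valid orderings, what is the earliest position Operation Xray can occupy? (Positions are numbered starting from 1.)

The only operation forced before Operation Xray (directly or transitively) is Task Tango.
So at minimum 1 operation comes before Operation Xray, putting Operation Xray no earlier than position 2. That position is achievable by scheduling exactly that predecessor first.

2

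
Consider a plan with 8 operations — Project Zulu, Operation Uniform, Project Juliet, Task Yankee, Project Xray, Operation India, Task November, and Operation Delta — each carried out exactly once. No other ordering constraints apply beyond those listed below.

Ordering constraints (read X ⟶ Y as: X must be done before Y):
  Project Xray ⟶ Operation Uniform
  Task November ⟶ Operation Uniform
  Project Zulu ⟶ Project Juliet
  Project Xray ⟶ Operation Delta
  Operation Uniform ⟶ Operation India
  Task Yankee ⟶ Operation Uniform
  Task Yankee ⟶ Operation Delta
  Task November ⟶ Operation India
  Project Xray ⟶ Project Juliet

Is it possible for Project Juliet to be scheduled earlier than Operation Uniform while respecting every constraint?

Yes

The constraints leave Project Juliet and Operation Uniform unordered relative to each other; nothing requires Operation Uniform earlier.
So a valid ordering placing Project Juliet earlier than Operation Uniform exists.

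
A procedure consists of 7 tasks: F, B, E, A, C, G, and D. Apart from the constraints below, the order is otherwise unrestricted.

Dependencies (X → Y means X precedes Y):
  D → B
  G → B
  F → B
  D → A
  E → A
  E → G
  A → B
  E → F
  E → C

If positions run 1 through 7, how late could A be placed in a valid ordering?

The only task forced after A (directly or by a chain) is B.
So at least 1 task follows A, putting A no later than position 6. That position is achievable by scheduling everything else first.

6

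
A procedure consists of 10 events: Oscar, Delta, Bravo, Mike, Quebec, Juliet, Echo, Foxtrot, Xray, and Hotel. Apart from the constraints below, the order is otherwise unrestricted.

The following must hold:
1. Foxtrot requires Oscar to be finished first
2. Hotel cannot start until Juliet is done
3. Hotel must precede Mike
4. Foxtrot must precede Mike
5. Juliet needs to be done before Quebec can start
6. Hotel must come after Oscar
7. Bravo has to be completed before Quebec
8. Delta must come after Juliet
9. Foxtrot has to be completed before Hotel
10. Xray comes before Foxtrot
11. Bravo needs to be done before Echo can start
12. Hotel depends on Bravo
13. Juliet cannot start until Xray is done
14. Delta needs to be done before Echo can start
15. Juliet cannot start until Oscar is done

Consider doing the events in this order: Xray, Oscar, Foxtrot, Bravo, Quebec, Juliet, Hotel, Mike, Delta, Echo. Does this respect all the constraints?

In the proposed order, Quebec appears before Juliet.
Since Juliet is required before Quebec, the ordering is invalid.

No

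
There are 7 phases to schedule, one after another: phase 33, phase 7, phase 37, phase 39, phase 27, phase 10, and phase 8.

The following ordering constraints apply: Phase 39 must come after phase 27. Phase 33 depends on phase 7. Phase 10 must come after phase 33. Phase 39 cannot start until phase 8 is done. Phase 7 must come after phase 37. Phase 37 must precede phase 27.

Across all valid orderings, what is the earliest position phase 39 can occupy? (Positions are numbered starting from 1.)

Working backwards through the constraints from phase 39, its full set of required predecessors is phase 37, phase 27, phase 8 — 3 of them.
So at minimum 3 phases come before phase 39, putting phase 39 no earlier than position 4. That position is achievable by scheduling exactly those predecessors first.

4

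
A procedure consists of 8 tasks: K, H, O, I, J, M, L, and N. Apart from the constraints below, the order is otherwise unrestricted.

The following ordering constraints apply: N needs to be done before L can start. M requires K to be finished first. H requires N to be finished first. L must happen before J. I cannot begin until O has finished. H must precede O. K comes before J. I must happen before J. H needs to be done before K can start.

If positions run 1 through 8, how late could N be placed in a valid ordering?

1

Every task that must follow N has to come after it. Tracing all chains starting from N, those tasks are: K, H, O, I, J, M, L — 7 in total.
With 7 mandatory successors out of 8 tasks total, the latest slot for N is 8−7 = 1, and it's reachable by doing all non-successors before N.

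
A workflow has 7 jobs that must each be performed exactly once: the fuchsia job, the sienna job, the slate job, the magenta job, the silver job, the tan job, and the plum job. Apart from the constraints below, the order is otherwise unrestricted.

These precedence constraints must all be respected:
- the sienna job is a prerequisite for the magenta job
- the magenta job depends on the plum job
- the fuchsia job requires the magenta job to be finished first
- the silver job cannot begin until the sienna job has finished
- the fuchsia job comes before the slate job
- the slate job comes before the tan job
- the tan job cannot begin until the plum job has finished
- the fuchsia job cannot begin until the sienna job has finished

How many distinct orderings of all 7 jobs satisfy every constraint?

The jobs with no prerequisites are the sienna job, the plum job; any of them can be placed first.
Systematically extending each partial ordering one job at a time and counting, there are 11 complete orderings.

11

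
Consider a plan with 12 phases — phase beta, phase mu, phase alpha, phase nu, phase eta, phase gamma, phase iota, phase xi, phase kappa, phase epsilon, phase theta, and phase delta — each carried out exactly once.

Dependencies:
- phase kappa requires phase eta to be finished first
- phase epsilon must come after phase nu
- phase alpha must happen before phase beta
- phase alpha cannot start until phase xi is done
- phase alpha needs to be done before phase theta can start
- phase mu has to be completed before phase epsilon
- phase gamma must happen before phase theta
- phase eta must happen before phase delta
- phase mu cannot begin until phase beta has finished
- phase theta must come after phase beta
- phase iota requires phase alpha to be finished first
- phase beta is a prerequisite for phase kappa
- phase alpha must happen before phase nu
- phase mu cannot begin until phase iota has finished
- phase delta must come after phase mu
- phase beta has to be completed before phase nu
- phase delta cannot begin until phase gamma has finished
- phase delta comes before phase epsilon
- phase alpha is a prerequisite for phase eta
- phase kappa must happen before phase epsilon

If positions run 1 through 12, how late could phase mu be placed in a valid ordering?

Every phase that must follow phase mu has to come after it. Tracing all chains starting from phase mu, those phases are: phase epsilon, phase delta — 2 in total.
So at least 2 phases follow phase mu, putting phase mu no later than position 10. That position is achievable by scheduling everything else first.

10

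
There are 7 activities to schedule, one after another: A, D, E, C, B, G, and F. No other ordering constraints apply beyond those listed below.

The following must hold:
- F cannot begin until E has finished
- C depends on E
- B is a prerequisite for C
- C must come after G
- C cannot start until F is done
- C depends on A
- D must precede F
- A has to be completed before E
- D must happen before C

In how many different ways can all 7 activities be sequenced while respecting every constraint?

90

The activities with no prerequisites are A, D, B, G; any of them can be placed first.
Counting all ways to extend the partial order to a total order gives 90.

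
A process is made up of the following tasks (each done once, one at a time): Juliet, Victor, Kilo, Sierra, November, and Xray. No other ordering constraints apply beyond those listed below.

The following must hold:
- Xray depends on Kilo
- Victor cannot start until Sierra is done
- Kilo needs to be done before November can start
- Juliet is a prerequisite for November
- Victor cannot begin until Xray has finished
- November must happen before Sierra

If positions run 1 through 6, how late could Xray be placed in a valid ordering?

Following the constraints forward from Xray, its only required successor is Victor.
So at least 1 task follows Xray, putting Xray no later than position 5. That position is achievable by scheduling everything else first.

5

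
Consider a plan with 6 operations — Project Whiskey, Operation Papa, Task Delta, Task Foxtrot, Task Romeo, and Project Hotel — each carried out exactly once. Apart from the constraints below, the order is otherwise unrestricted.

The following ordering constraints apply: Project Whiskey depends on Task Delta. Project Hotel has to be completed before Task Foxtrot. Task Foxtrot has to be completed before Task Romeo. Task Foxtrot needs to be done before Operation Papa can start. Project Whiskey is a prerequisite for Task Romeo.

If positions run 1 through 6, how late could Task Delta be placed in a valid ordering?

The operations that are forced after Task Delta, directly or by a chain of constraints, are Project Whiskey, Task Romeo. That's 2 operations.
With 2 mandatory successors out of 6 operations total, the latest slot for Task Delta is 6−2 = 4, and it's reachable by doing all non-successors before Task Delta.

4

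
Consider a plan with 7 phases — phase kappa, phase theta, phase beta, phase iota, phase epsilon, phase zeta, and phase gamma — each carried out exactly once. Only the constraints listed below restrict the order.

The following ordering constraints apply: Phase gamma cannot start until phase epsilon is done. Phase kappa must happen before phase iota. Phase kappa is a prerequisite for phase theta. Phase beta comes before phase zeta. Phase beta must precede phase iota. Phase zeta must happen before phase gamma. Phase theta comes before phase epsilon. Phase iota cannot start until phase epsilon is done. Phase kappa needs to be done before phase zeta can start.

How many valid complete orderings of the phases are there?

The phases with no prerequisites are phase kappa, phase beta; any of them can be placed first.
Systematically extending each partial ordering one phase at a time and counting, there are 22 complete orderings.

22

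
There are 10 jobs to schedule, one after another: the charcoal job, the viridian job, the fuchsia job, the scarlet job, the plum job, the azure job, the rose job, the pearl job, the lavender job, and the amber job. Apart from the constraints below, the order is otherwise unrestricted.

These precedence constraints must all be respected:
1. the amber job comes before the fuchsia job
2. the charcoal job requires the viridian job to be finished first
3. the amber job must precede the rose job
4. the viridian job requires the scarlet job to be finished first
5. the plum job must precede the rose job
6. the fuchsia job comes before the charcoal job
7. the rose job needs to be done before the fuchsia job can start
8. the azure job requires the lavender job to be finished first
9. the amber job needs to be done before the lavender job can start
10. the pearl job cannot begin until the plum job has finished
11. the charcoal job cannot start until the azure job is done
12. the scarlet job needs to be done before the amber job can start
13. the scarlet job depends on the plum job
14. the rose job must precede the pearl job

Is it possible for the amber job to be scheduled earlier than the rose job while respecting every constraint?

The constraints force the amber job before the rose job, so yes — every valid ordering has the amber job earlier.

Yes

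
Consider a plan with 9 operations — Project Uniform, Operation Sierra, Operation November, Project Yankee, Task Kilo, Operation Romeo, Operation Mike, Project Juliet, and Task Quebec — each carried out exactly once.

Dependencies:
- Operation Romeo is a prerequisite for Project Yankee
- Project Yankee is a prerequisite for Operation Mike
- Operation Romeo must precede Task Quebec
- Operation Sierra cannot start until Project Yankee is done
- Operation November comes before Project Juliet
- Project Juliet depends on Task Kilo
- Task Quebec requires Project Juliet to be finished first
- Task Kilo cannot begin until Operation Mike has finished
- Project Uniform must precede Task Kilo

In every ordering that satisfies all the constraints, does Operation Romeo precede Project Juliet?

Chaining the stated constraints: Operation Romeo → Project Yankee → Operation Mike → Task Kilo → Project Juliet.
So Operation Romeo must precede Project Juliet in any valid ordering.

Yes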